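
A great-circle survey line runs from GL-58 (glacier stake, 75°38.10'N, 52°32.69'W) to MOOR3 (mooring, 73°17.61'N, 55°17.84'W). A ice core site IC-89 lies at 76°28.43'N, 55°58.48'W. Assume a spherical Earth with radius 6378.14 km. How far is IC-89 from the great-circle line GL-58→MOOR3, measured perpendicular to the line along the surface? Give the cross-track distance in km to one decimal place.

115.4 km

GL-58: φ = +75.63500°, λ = -52.54483°
MOOR3: φ = +73.29350°, λ = -55.29733°
IC-89: φ = +76.47383°, λ = -55.97467°
δ₁₃ = central angle GL-58→IC-89 = 0.020548 rad  (haversine)
θ₁₃ = bearing GL-58→IC-89 = 317.077°,  θ₁₂ = bearing GL-58→MOOR3 = 198.807°
dₓₜ = R·arcsin(sin δ₁₃ · sin(θ₁₃ − θ₁₂)) = 6378.14·arcsin(0.02055·sin(118.269°)) = 115.426 km
|dₓₜ| = 115.426 km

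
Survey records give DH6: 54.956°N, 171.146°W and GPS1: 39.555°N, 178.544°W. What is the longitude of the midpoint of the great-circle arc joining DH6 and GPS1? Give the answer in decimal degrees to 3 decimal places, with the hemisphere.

175.387°W

Bx = cos φ₂ cos Δλ = 0.764595,  By = cos φ₂ sin Δλ = -0.099276
φₘ = atan2(sin φ₁ + sin φ₂, √((cos φ₁ + Bx)² + By²)) = 47.31378°
λₘ = λ₁ + atan2(By, cos φ₁ + Bx) = -175.38691°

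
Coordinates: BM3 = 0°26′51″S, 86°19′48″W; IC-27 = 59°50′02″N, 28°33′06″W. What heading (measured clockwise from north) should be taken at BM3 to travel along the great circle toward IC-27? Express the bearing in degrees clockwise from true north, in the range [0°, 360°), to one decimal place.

BM3: φ = -0.44750°, λ = -86.33000°
IC-27: φ = +59.83389°, λ = -28.55167°
Δλ = 57.7783°
y = sin Δλ · cos φ₂ = 0.425118
x = cos φ₁ sin φ₂ − sin φ₁ cos φ₂ cos Δλ = 0.866638
θ = atan2(y, x) = 26.1297° → 26.1297° (mod 360°)

26.1°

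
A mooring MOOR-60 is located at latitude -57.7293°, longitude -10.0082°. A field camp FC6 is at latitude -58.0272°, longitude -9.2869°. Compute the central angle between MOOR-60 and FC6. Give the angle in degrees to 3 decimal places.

0.486°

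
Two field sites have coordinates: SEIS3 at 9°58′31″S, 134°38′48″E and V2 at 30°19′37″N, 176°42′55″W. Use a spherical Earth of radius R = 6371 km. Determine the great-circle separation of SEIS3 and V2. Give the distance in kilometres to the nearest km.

6859 km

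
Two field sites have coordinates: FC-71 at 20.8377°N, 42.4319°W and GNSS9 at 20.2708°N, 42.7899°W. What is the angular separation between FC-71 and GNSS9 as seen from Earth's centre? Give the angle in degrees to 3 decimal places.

0.659°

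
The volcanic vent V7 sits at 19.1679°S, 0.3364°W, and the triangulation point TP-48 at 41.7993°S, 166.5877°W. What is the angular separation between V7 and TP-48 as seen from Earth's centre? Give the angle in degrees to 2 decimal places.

117.72°

Δφ = -22.6314°,  Δλ = -166.2513°
a = sin²(Δφ/2) + cos φ₁ cos φ₂ sin²(Δλ/2) = 0.732567
c = 2·arcsin(√a) = 2.054583 rad = 117.7189°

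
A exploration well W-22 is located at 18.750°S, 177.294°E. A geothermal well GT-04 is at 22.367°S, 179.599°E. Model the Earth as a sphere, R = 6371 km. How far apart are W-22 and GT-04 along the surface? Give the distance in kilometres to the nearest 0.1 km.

468.3 km

Δφ = -3.6170°,  Δλ = 2.3050°
a = sin²(Δφ/2) + cos φ₁ cos φ₂ sin²(Δλ/2) = 0.001350
c = 2·arcsin(√a) = 0.073508 rad = 4.2117°
d = R·c = 6371 × 0.073508 = 468.3 km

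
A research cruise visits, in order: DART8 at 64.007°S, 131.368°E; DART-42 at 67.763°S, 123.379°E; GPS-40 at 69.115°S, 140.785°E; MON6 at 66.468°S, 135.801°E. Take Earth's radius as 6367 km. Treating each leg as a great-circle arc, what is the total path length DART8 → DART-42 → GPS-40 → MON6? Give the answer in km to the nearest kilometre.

DART8→DART-42: c = 0.086717 rad, d = 552.13 km
DART-42→GPS-40: c = 0.113693 rad, d = 723.88 km
GPS-40→MON6: c = 0.056667 rad, d = 360.80 km
Total = 552.13 + 723.88 + 360.80 = 1636.81 km

1637 km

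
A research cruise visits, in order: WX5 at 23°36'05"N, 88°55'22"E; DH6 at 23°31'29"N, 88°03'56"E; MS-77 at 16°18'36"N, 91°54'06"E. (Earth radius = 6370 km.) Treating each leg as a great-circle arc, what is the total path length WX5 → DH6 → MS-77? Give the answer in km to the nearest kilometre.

WX5: φ = +23.60139°, λ = +88.92278°
DH6: φ = +23.52472°, λ = +88.06556°
MS-77: φ = +16.31000°, λ = +91.90167°
WX5→DH6: c = 0.013779 rad, d = 87.77 km
DH6→MS-77: c = 0.140752 rad, d = 896.59 km
Total = 87.77 + 896.59 = 984.36 km

984 km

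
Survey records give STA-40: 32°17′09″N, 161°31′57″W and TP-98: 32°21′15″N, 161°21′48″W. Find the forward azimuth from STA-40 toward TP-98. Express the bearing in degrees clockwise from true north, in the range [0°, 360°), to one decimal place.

STA-40: φ = +32.28583°, λ = -161.53250°
TP-98: φ = +32.35417°, λ = -161.36333°
Δλ = 0.1692°
y = sin Δλ · cos φ₂ = 0.002494
x = cos φ₁ sin φ₂ − sin φ₁ cos φ₂ cos Δλ = 0.001195
θ = atan2(y, x) = 64.4073° → 64.4073° (mod 360°)

64.4°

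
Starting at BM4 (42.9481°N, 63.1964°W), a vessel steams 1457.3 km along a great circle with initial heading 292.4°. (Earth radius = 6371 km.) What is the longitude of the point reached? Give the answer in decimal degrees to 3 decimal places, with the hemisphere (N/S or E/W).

δ = d/R = 1457.3/6371 = 0.228740 rad
φ₂ = arcsin(sin φ₁ cos δ + cos φ₁ sin δ cos θ)
   = arcsin(0.68134·0.97395 + 0.73197·0.22675·0.38107) = 46.62186°
λ₂ = λ₁ + atan2(sin θ sin δ cos φ₁, cos δ − sin φ₁ sin φ₂) = -80.96892°

80.969°W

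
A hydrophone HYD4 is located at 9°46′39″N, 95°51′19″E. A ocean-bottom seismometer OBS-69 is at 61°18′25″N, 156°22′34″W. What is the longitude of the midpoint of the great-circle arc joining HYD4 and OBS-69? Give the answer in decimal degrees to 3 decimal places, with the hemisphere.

124.445°E

HYD4: φ = +9.77750°, λ = +95.85528°
OBS-69: φ = +61.30694°, λ = -156.37611°
Bx = cos φ₂ cos Δλ = -0.146519,  By = cos φ₂ sin Δλ = 0.457214
φₘ = atan2(sin φ₁ + sin φ₂, √((cos φ₁ + Bx)² + By²)) = 47.61832°
λₘ = λ₁ + atan2(By, cos φ₁ + Bx) = 124.44478°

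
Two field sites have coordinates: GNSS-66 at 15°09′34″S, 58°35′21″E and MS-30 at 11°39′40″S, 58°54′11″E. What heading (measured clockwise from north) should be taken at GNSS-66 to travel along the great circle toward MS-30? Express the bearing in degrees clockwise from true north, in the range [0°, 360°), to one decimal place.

5.0°

GNSS-66: φ = -15.15944°, λ = +58.58917°
MS-30: φ = -11.66111°, λ = +58.90306°
Δλ = 0.3139°
y = sin Δλ · cos φ₂ = 0.005365
x = cos φ₁ sin φ₂ − sin φ₁ cos φ₂ cos Δλ = 0.061016
θ = atan2(y, x) = 5.0253° → 5.0253° (mod 360°)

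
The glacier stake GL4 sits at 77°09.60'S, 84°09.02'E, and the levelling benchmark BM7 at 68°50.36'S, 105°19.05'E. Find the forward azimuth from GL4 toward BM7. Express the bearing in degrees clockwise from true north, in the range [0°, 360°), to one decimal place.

47.1°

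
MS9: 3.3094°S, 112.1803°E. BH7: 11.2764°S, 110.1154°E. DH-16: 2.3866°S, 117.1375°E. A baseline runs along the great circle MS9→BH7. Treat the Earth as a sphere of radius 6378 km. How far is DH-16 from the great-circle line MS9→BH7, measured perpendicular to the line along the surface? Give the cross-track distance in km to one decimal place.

509.1 km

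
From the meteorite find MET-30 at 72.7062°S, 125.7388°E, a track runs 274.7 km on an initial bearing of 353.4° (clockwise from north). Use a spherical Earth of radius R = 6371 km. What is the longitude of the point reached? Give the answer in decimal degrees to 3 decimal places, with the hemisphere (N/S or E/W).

124.899°E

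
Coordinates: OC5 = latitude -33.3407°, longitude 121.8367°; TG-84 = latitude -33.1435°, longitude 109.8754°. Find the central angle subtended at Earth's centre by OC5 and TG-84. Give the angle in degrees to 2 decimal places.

Δφ = 0.1972°,  Δλ = -11.9613°
a = sin²(Δφ/2) + cos φ₁ cos φ₂ sin²(Δλ/2) = 0.007597
c = 2·arcsin(√a) = 0.174540 rad = 10.0004°

10.00°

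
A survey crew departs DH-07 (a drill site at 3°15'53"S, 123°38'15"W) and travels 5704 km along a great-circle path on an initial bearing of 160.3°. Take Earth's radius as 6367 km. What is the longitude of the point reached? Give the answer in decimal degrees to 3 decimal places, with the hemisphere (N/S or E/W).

99.303°W

DH-07: φ = -3.26472°, λ = -123.63750°
δ = d/R = 5704/6367 = 0.895869 rad
φ₂ = arcsin(sin φ₁ cos δ + cos φ₁ sin δ cos θ)
   = arcsin(-0.05695·0.62484 + 0.99838·0.78075·-0.94147) = -50.30424°
λ₂ = λ₁ + atan2(sin θ sin δ cos φ₁, cos δ − sin φ₁ sin φ₂) = -99.30312°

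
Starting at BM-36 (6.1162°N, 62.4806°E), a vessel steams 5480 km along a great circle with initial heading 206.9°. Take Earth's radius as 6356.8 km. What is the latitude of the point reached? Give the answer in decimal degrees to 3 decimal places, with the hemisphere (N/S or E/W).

37.146°S

δ = d/R = 5480/6356.8 = 0.862069 rad
φ₂ = arcsin(sin φ₁ cos δ + cos φ₁ sin δ cos θ)
   = arcsin(0.10655·0.65087 + 0.99431·0.75919·-0.89180) = -37.14569°
λ₂ = λ₁ + atan2(sin θ sin δ cos φ₁, cos δ − sin φ₁ sin φ₂) = 36.95490°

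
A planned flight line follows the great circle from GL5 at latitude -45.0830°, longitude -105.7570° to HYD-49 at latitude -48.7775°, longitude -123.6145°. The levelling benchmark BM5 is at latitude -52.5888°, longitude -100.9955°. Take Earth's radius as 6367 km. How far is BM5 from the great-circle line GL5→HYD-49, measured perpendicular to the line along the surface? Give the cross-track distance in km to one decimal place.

δ₁₃ = central angle GL5→BM5 = 0.141885 rad  (haversine)
θ₁₃ = bearing GL5→BM5 = 159.107°,  θ₁₂ = bearing GL5→HYD-49 = 246.726°
dₓₜ = R·arcsin(sin δ₁₃ · sin(θ₁₃ − θ₁₂)) = 6367·arcsin(0.14141·sin(-87.619°)) = -902.596 km
|dₓₜ| = 902.596 km

902.6 km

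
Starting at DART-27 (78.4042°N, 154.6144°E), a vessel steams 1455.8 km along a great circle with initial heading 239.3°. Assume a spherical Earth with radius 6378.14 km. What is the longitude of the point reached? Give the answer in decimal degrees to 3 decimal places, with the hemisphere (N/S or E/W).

122.414°E

δ = d/R = 1455.8/6378.14 = 0.228248 rad
φ₂ = arcsin(sin φ₁ cos δ + cos φ₁ sin δ cos θ)
   = arcsin(0.97959·0.97406 + 0.20101·0.22627·-0.51054) = 68.58544°
λ₂ = λ₁ + atan2(sin θ sin δ cos φ₁, cos δ − sin φ₁ sin φ₂) = 122.41441°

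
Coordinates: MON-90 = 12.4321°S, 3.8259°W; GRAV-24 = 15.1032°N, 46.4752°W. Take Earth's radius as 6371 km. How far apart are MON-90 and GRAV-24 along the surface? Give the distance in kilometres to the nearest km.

Δφ = 27.5353°,  Δλ = -42.6493°
a = sin²(Δφ/2) + cos φ₁ cos φ₂ sin²(Δλ/2) = 0.181318
c = 2·arcsin(√a) = 0.879724 rad = 50.4045°
d = R·c = 6371 × 0.879724 = 5604.7 km

5605 km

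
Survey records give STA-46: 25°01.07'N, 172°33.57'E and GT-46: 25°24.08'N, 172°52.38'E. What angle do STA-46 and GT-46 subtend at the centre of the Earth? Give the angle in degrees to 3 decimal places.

0.477°

STA-46: φ = +25.01783°, λ = +172.55950°
GT-46: φ = +25.40133°, λ = +172.87300°
Δφ = 0.3835°,  Δλ = 0.3135°
a = sin²(Δφ/2) + cos φ₁ cos φ₂ sin²(Δλ/2) = 0.000017
c = 2·arcsin(√a) = 0.008325 rad = 0.4770°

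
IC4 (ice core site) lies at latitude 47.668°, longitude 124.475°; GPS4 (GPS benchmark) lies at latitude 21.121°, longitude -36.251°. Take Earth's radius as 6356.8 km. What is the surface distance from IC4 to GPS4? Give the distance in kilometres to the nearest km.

12100 km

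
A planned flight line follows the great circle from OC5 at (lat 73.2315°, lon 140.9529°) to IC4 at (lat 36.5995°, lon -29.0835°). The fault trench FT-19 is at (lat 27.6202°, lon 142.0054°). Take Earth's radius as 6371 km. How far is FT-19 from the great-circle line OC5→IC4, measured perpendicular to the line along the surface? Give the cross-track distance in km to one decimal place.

δ₁₃ = central angle OC5→FT-19 = 0.796128 rad  (haversine)
θ₁₃ = bearing OC5→FT-19 = 178.695°,  θ₁₂ = bearing OC5→IC4 = 351.497°
dₓₜ = R·arcsin(sin δ₁₃ · sin(θ₁₃ − θ₁₂)) = 6371·arcsin(0.71465·sin(-172.802°)) = -571.266 km
|dₓₜ| = 571.266 km

571.3 km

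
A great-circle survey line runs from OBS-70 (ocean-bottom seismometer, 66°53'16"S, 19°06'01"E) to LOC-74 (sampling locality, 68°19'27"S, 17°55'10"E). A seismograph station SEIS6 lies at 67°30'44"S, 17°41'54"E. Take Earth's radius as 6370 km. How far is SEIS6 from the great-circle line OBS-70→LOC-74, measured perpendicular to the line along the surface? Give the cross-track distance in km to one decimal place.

36.7 km

OBS-70: φ = -66.88778°, λ = +19.10028°
LOC-74: φ = -68.32417°, λ = +17.91944°
SEIS6: φ = -67.51222°, λ = +17.69833°
δ₁₃ = central angle OBS-70→SEIS6 = 0.014445 rad  (haversine)
θ₁₃ = bearing OBS-70→SEIS6 = 220.379°,  θ₁₂ = bearing OBS-70→LOC-74 = 196.845°
dₓₜ = R·arcsin(sin δ₁₃ · sin(θ₁₃ − θ₁₂)) = 6370·arcsin(0.01444·sin(23.534°)) = 36.740 km
|dₓₜ| = 36.740 km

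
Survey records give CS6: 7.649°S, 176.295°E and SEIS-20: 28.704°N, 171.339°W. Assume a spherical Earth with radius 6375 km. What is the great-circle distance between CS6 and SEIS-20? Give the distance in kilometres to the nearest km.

4257 km

Δφ = 36.3530°,  Δλ = 12.3660°
a = sin²(Δφ/2) + cos φ₁ cos φ₂ sin²(Δλ/2) = 0.107394
c = 2·arcsin(√a) = 0.667758 rad = 38.2597°
d = R·c = 6375 × 0.667758 = 4257.0 km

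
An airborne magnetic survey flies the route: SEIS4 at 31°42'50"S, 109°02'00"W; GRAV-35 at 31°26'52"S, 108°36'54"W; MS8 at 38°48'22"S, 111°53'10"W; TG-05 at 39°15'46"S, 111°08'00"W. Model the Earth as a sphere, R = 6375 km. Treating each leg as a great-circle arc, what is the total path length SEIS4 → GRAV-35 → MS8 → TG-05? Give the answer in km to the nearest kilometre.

SEIS4: φ = -31.71389°, λ = -109.03333°
GRAV-35: φ = -31.44778°, λ = -108.61500°
MS8: φ = -38.80611°, λ = -111.88611°
TG-05: φ = -39.26278°, λ = -111.13333°
SEIS4→GRAV-35: c = 0.007763 rad, d = 49.49 km
GRAV-35→MS8: c = 0.136624 rad, d = 870.98 km
MS8→TG-05: c = 0.012949 rad, d = 82.55 km
Total = 49.49 + 870.98 + 82.55 = 1003.02 km

1003 km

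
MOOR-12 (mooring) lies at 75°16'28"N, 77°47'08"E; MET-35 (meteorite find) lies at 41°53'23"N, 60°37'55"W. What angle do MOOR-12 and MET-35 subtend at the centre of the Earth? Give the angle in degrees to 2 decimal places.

59.72°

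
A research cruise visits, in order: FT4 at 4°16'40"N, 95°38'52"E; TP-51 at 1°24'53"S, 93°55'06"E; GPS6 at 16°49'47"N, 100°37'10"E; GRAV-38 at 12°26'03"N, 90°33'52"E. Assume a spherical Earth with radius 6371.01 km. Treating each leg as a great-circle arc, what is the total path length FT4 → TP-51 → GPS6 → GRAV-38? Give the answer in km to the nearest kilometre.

4006 km

FT4: φ = +4.27778°, λ = +95.64778°
TP-51: φ = -1.41472°, λ = +93.91833°
GPS6: φ = +16.82972°, λ = +100.61944°
GRAV-38: φ = +12.43417°, λ = +90.56444°
FT4→TP-51: c = 0.103831 rad, d = 661.51 km
TP-51→GPS6: c = 0.338685 rad, d = 2157.76 km
GPS6→GRAV-38: c = 0.186269 rad, d = 1186.72 km
Total = 661.51 + 2157.76 + 1186.72 = 4005.99 km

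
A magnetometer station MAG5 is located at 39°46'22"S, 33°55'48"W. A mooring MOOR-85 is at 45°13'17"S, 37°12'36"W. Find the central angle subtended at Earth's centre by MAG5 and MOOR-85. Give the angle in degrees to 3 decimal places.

MAG5: φ = -39.77278°, λ = -33.93000°
MOOR-85: φ = -45.22139°, λ = -37.21000°
Δφ = -5.4486°,  Δλ = -3.2800°
a = sin²(Δφ/2) + cos φ₁ cos φ₂ sin²(Δλ/2) = 0.002703
c = 2·arcsin(√a) = 0.104019 rad = 5.9598°

5.960°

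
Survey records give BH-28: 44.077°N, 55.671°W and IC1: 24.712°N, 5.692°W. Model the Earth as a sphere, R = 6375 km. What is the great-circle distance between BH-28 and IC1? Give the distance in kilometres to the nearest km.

4976 km

Δφ = -19.3650°,  Δλ = 49.9790°
a = sin²(Δφ/2) + cos φ₁ cos φ₂ sin²(Δλ/2) = 0.144757
c = 2·arcsin(√a) = 0.780607 rad = 44.7255°
d = R·c = 6375 × 0.780607 = 4976.4 km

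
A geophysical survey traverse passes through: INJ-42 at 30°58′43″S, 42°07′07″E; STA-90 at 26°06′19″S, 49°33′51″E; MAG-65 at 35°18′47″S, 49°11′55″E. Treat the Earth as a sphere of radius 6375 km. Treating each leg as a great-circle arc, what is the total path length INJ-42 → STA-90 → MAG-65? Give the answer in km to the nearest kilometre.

1932 km

INJ-42: φ = -30.97861°, λ = +42.11861°
STA-90: φ = -26.10528°, λ = +49.56417°
MAG-65: φ = -35.31306°, λ = +49.19861°
INJ-42→STA-90: c = 0.142292 rad, d = 907.11 km
STA-90→MAG-65: c = 0.160799 rad, d = 1025.10 km
Total = 907.11 + 1025.10 = 1932.21 km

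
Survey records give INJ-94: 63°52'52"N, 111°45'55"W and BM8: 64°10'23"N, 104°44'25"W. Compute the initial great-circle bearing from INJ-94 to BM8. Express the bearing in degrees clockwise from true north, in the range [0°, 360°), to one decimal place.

INJ-94: φ = +63.88111°, λ = -111.76528°
BM8: φ = +64.17306°, λ = -104.74028°
Δλ = 7.0250°
y = sin Δλ · cos φ₂ = 0.053282
x = cos φ₁ sin φ₂ − sin φ₁ cos φ₂ cos Δλ = 0.008032
θ = atan2(y, x) = 81.4275° → 81.4275° (mod 360°)

81.4°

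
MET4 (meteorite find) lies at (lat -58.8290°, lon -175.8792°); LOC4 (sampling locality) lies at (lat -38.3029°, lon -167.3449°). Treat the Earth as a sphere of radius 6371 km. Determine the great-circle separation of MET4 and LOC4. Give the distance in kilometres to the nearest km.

Δφ = 20.5261°,  Δλ = 8.5343°
a = sin²(Δφ/2) + cos φ₁ cos φ₂ sin²(Δλ/2) = 0.033992
c = 2·arcsin(√a) = 0.370863 rad = 21.2489°
d = R·c = 6371 × 0.370863 = 2362.8 km

2363 km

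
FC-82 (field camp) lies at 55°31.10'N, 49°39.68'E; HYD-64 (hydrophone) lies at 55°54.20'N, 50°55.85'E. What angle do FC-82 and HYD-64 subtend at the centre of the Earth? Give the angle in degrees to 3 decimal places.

0.812°

FC-82: φ = +55.51833°, λ = +49.66133°
HYD-64: φ = +55.90333°, λ = +50.93083°
Δφ = 0.3850°,  Δλ = 1.2695°
a = sin²(Δφ/2) + cos φ₁ cos φ₂ sin²(Δλ/2) = 0.000050
c = 2·arcsin(√a) = 0.014176 rad = 0.8122°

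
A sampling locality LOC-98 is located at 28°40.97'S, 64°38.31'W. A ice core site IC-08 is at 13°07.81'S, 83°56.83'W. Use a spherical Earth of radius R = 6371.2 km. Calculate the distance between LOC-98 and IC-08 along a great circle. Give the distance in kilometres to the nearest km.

2641 km

LOC-98: φ = -28.68283°, λ = -64.63850°
IC-08: φ = -13.13017°, λ = -83.94717°
Δφ = 15.5527°,  Δλ = -19.3087°
a = sin²(Δφ/2) + cos φ₁ cos φ₂ sin²(Δλ/2) = 0.042336
c = 2·arcsin(√a) = 0.414475 rad = 23.7477°
d = R·c = 6371.2 × 0.414475 = 2640.7 km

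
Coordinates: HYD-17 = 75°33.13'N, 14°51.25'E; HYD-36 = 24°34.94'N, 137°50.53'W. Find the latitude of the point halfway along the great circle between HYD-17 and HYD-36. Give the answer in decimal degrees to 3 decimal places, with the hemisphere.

63.272°N

HYD-17: φ = +75.55217°, λ = +14.85417°
HYD-36: φ = +24.58233°, λ = -137.84217°
Bx = cos φ₂ cos Δλ = -0.808050,  By = cos φ₂ sin Δλ = -0.417131
φₘ = atan2(sin φ₁ + sin φ₂, √((cos φ₁ + Bx)² + By²)) = 63.27182°
λₘ = λ₁ + atan2(By, cos φ₁ + Bx) = -128.39314°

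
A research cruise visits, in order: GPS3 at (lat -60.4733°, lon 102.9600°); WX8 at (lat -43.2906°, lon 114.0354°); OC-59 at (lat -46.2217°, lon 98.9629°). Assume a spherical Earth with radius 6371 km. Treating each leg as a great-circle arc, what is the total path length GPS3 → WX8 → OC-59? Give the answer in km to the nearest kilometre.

GPS3→WX8: c = 0.321741 rad, d = 2049.81 km
WX8→OC-59: c = 0.193347 rad, d = 1231.81 km
Total = 2049.81 + 1231.81 = 3281.62 km

3282 km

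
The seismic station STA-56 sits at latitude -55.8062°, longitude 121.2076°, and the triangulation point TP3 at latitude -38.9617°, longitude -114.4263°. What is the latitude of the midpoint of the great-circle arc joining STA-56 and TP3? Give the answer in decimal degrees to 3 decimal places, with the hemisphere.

65.826°S

Bx = cos φ₂ cos Δλ = -0.438920,  By = cos φ₂ sin Δλ = 0.641840
φₘ = atan2(sin φ₁ + sin φ₂, √((cos φ₁ + Bx)² + By²)) = -65.82596°
λₘ = λ₁ + atan2(By, cos φ₁ + Bx) = -159.64722°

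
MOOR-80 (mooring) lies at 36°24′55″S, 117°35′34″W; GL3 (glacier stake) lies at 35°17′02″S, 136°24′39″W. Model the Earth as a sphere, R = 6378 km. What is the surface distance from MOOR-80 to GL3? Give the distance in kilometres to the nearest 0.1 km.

MOOR-80: φ = -36.41528°, λ = -117.59278°
GL3: φ = -35.28389°, λ = -136.41083°
Δφ = 1.1314°,  Δλ = -18.8181°
a = sin²(Δφ/2) + cos φ₁ cos φ₂ sin²(Δλ/2) = 0.017654
c = 2·arcsin(√a) = 0.266525 rad = 15.2708°
d = R·c = 6378 × 0.266525 = 1699.9 km

1699.9 km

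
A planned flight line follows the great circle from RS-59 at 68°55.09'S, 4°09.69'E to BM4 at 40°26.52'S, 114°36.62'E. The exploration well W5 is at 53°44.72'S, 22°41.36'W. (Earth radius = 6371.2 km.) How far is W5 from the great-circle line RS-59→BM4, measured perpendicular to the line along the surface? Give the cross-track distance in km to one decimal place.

115.7 km

RS-59: φ = -68.91817°, λ = +4.16150°
BM4: φ = -40.44200°, λ = +114.61033°
W5: φ = -53.74533°, λ = -22.68933°
δ₁₃ = central angle RS-59→W5 = 0.341640 rad  (haversine)
θ₁₃ = bearing RS-59→W5 = 307.131°,  θ₁₂ = bearing RS-59→BM4 = 124.024°
dₓₜ = R·arcsin(sin δ₁₃ · sin(θ₁₃ − θ₁₂)) = 6371.2·arcsin(0.33503·sin(183.107°)) = -115.719 km
|dₓₜ| = 115.719 km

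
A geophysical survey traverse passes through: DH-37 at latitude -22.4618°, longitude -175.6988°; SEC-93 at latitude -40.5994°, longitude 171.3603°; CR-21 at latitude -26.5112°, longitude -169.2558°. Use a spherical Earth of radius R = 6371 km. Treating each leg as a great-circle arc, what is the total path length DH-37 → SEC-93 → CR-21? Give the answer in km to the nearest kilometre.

DH-37→SEC-93: c = 0.369549 rad, d = 2354.40 km
SEC-93→CR-21: c = 0.372532 rad, d = 2373.40 km
Total = 2354.40 + 2373.40 = 4727.80 km

4728 km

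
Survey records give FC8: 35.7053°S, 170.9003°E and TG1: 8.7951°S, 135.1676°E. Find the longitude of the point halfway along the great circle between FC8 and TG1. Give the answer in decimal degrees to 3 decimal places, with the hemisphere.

Bx = cos φ₂ cos Δλ = 0.802205,  By = cos φ₂ sin Δλ = -0.577138
φₘ = atan2(sin φ₁ + sin φ₂, √((cos φ₁ + Bx)² + By²)) = -23.24983°
λₘ = λ₁ + atan2(By, cos φ₁ + Bx) = 151.22680°

151.227°E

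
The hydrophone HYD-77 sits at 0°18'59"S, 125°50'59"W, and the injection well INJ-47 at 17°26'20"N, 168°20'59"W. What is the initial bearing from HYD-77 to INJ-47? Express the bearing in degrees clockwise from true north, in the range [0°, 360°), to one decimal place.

HYD-77: φ = -0.31639°, λ = -125.84972°
INJ-47: φ = +17.43889°, λ = -168.34972°
Δλ = -42.5000°
y = sin Δλ · cos φ₂ = -0.644538
x = cos φ₁ sin φ₂ − sin φ₁ cos φ₂ cos Δλ = 0.303568
θ = atan2(y, x) = -64.7803° → 295.2197° (mod 360°)

295.2°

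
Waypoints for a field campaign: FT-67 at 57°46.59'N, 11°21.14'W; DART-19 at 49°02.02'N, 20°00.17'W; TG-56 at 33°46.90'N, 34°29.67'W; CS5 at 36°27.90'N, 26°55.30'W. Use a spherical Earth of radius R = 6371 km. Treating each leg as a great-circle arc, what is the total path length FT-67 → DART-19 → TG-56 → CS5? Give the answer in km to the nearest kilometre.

FT-67: φ = +57.77650°, λ = -11.35233°
DART-19: φ = +49.03367°, λ = -20.00283°
TG-56: φ = +33.78167°, λ = -34.49450°
CS5: φ = +36.46500°, λ = -26.92167°
FT-67→DART-19: c = 0.176845 rad, d = 1126.68 km
DART-19→TG-56: c = 0.325656 rad, d = 2074.76 km
TG-56→CS5: c = 0.117767 rad, d = 750.29 km
Total = 1126.68 + 2074.76 + 750.29 = 3951.73 km

3952 km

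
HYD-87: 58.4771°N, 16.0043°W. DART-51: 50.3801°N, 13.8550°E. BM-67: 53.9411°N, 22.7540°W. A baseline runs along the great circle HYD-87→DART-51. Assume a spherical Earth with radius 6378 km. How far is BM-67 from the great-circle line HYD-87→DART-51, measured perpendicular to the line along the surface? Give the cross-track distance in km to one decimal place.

565.4 km

δ₁₃ = central angle HYD-87→BM-67 = 0.102662 rad  (haversine)
θ₁₃ = bearing HYD-87→BM-67 = 222.459°,  θ₁₂ = bearing HYD-87→DART-51 = 102.208°
dₓₜ = R·arcsin(sin δ₁₃ · sin(θ₁₃ − θ₁₂)) = 6378·arcsin(0.10248·sin(120.251°)) = 565.365 km
|dₓₜ| = 565.365 km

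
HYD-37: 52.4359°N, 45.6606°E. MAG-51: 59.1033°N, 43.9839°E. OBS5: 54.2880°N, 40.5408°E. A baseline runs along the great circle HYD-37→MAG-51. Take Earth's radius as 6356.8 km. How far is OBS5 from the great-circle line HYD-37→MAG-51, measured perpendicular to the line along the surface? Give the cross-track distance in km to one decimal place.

300.7 km

δ₁₃ = central angle HYD-37→OBS5 = 0.062335 rad  (haversine)
θ₁₃ = bearing HYD-37→OBS5 = 303.261°,  θ₁₂ = bearing HYD-37→MAG-51 = 352.638°
dₓₜ = R·arcsin(sin δ₁₃ · sin(θ₁₃ − θ₁₂)) = 6356.8·arcsin(0.06229·sin(-49.377°)) = -300.674 km
|dₓₜ| = 300.674 km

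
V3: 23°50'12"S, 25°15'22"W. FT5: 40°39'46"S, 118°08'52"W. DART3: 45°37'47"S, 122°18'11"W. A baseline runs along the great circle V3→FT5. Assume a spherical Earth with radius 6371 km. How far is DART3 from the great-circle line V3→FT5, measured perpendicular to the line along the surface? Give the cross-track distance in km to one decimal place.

637.4 km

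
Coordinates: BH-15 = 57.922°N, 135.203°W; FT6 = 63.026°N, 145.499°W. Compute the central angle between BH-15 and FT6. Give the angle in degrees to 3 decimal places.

7.181°

Δφ = 5.1040°,  Δλ = -10.2960°
a = sin²(Δφ/2) + cos φ₁ cos φ₂ sin²(Δλ/2) = 0.003922
c = 2·arcsin(√a) = 0.125334 rad = 7.1811°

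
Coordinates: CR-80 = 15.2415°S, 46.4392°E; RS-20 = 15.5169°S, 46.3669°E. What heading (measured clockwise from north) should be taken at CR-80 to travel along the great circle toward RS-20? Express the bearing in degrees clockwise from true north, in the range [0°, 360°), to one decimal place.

Δλ = -0.0723°
y = sin Δλ · cos φ₂ = -0.001216
x = cos φ₁ sin φ₂ − sin φ₁ cos φ₂ cos Δλ = -0.004807
θ = atan2(y, x) = -165.8049° → 194.1951° (mod 360°)

194.2°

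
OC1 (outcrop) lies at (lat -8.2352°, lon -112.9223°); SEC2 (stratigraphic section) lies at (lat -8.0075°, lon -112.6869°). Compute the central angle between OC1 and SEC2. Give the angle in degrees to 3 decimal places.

0.326°

Δφ = 0.2277°,  Δλ = 0.2354°
a = sin²(Δφ/2) + cos φ₁ cos φ₂ sin²(Δλ/2) = 0.000008
c = 2·arcsin(√a) = 0.005687 rad = 0.3258°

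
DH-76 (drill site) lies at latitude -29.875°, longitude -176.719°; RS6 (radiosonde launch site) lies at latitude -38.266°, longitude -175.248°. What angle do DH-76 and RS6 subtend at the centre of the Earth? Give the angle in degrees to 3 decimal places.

8.479°

Δφ = -8.3910°,  Δλ = 1.4710°
a = sin²(Δφ/2) + cos φ₁ cos φ₂ sin²(Δλ/2) = 0.005465
c = 2·arcsin(√a) = 0.147980 rad = 8.4786°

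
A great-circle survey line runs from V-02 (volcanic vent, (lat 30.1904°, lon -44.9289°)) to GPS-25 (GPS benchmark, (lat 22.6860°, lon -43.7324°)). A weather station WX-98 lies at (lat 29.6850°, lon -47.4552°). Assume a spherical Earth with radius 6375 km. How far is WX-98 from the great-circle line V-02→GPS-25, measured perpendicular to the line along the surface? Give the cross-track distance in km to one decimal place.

δ₁₃ = central angle V-02→WX-98 = 0.039213 rad  (haversine)
θ₁₃ = bearing V-02→WX-98 = 257.633°,  θ₁₂ = bearing V-02→GPS-25 = 171.602°
dₓₜ = R·arcsin(sin δ₁₃ · sin(θ₁₃ − θ₁₂)) = 6375·arcsin(0.03920·sin(86.031°)) = 249.383 km
|dₓₜ| = 249.383 km

249.4 km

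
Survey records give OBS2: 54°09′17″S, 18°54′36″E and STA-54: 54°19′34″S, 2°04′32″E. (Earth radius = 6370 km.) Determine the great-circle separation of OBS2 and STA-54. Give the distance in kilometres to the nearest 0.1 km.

OBS2: φ = -54.15472°, λ = +18.91000°
STA-54: φ = -54.32611°, λ = +2.07556°
Δφ = -0.1714°,  Δλ = -16.8344°
a = sin²(Δφ/2) + cos φ₁ cos φ₂ sin²(Δλ/2) = 0.007320
c = 2·arcsin(√a) = 0.171320 rad = 9.8159°
d = R·c = 6370 × 0.171320 = 1091.3 km

1091.3 km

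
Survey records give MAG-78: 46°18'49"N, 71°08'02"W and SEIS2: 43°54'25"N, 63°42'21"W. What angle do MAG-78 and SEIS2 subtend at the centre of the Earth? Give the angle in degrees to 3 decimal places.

MAG-78: φ = +46.31361°, λ = -71.13389°
SEIS2: φ = +43.90694°, λ = -63.70583°
Δφ = -2.4067°,  Δλ = 7.4281°
a = sin²(Δφ/2) + cos φ₁ cos φ₂ sin²(Δλ/2) = 0.002529
c = 2·arcsin(√a) = 0.100623 rad = 5.7653°

5.765°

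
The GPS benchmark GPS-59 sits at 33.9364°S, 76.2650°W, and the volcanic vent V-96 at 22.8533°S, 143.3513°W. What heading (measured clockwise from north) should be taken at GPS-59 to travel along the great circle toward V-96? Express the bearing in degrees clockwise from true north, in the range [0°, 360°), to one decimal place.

Δλ = -67.0863°
y = sin Δλ · cos φ₂ = -0.848789
x = cos φ₁ sin φ₂ − sin φ₁ cos φ₂ cos Δλ = -0.121919
θ = atan2(y, x) = -98.1740° → 261.8260° (mod 360°)

261.8°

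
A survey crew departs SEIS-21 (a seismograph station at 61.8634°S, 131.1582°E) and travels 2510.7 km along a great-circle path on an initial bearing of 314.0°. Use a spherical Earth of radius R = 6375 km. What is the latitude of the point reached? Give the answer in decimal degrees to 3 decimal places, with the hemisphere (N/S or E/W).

δ = d/R = 2510.7/6375 = 0.393835 rad
φ₂ = arcsin(sin φ₁ cos δ + cos φ₁ sin δ cos θ)
   = arcsin(-0.88183·0.92344 + 0.47158·0.38373·0.69466) = -43.52035°
λ₂ = λ₁ + atan2(sin θ sin δ cos φ₁, cos δ − sin φ₁ sin φ₂) = 108.78308°

43.520°S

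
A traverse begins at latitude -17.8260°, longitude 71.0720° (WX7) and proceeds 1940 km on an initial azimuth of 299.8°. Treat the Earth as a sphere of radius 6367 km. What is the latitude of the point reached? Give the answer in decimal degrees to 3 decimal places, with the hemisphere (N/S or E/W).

8.632°S

δ = d/R = 1940/6367 = 0.304696 rad
φ₂ = arcsin(sin φ₁ cos δ + cos φ₁ sin δ cos θ)
   = arcsin(-0.30613·0.95394 + 0.95199·0.30000·0.49697) = -8.63218°
λ₂ = λ₁ + atan2(sin θ sin δ cos φ₁, cos δ − sin φ₁ sin φ₂) = 55.80513°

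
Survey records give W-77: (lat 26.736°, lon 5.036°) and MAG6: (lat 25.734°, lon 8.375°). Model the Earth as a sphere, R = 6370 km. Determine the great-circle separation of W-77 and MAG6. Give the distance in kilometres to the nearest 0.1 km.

351.1 km

Δφ = -1.0020°,  Δλ = 3.3390°
a = sin²(Δφ/2) + cos φ₁ cos φ₂ sin²(Δλ/2) = 0.000759
c = 2·arcsin(√a) = 0.055119 rad = 3.1581°
d = R·c = 6370 × 0.055119 = 351.1 km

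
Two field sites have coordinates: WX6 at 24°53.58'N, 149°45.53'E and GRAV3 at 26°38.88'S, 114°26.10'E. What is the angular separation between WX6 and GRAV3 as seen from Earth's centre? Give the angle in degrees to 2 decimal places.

61.79°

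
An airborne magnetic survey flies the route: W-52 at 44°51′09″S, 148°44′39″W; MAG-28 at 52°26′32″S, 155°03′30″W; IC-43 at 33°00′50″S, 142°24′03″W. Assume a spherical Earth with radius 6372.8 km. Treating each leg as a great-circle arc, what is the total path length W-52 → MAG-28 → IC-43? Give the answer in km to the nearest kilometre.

W-52: φ = -44.85250°, λ = -148.74417°
MAG-28: φ = -52.44222°, λ = -155.05833°
IC-43: φ = -33.01389°, λ = -142.40083°
W-52→MAG-28: c = 0.151022 rad, d = 962.43 km
MAG-28→IC-43: c = 0.374649 rad, d = 2387.56 km
Total = 962.43 + 2387.56 = 3349.99 km

3350 km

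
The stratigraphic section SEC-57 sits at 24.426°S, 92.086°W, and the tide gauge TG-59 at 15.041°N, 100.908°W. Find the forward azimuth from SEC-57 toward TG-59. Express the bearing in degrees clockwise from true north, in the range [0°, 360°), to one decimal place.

346.8°

Δλ = -8.8220°
y = sin Δλ · cos φ₂ = -0.148111
x = cos φ₁ sin φ₂ − sin φ₁ cos φ₂ cos Δλ = 0.630909
θ = atan2(y, x) = -13.2114° → 346.7886° (mod 360°)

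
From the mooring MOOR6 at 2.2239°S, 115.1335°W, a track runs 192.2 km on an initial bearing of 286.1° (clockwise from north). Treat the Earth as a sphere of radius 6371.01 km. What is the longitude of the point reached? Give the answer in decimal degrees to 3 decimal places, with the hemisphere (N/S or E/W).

116.795°W

δ = d/R = 192.2/6371.01 = 0.030168 rad
φ₂ = arcsin(sin φ₁ cos δ + cos φ₁ sin δ cos θ)
   = arcsin(-0.03880·0.99954 + 0.99925·0.03016·0.27731) = -1.74370°
λ₂ = λ₁ + atan2(sin θ sin δ cos φ₁, cos δ − sin φ₁ sin φ₂) = -116.79495°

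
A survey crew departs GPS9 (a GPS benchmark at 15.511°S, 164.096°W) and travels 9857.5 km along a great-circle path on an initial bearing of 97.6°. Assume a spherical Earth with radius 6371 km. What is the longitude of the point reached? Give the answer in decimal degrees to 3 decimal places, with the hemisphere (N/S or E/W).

73.364°W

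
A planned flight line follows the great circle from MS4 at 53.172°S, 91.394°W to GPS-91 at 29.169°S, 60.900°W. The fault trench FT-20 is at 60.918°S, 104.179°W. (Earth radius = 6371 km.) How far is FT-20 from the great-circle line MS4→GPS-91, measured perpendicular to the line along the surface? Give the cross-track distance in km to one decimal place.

δ₁₃ = central angle MS4→FT-20 = 0.181068 rad  (haversine)
θ₁₃ = bearing MS4→FT-20 = 216.677°,  θ₁₂ = bearing MS4→GPS-91 = 55.013°
dₓₜ = R·arcsin(sin δ₁₃ · sin(θ₁₃ − θ₁₂)) = 6371·arcsin(0.18008·sin(161.664°)) = 361.123 km
|dₓₜ| = 361.123 km

361.1 km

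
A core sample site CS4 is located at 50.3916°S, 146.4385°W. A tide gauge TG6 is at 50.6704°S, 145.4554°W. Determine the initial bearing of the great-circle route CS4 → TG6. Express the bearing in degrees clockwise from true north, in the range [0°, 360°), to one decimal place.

114.4°

Δλ = 0.9831°
y = sin Δλ · cos φ₂ = 0.010874
x = cos φ₁ sin φ₂ − sin φ₁ cos φ₂ cos Δλ = -0.004938
θ = atan2(y, x) = 114.4224° → 114.4224° (mod 360°)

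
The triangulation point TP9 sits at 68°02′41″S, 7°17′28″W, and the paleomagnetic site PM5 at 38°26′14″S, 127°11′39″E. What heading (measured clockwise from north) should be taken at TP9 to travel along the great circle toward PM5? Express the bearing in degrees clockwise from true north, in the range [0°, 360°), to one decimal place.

143.0°

TP9: φ = -68.04472°, λ = -7.29111°
PM5: φ = -38.43722°, λ = +127.19417°
Δλ = 134.4853°
y = sin Δλ · cos φ₂ = 0.558823
x = cos φ₁ sin φ₂ − sin φ₁ cos φ₂ cos Δλ = -0.741492
θ = atan2(y, x) = 142.9966° → 142.9966° (mod 360°)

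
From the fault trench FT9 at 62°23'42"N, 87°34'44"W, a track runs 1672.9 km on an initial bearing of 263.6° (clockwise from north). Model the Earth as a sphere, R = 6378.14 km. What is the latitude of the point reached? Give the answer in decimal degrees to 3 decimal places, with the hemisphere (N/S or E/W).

57.401°N

FT9: φ = +62.39500°, λ = -87.57889°
δ = d/R = 1672.9/6378.14 = 0.262286 rad
φ₂ = arcsin(sin φ₁ cos δ + cos φ₁ sin δ cos θ)
   = arcsin(0.88616·0.96580 + 0.46337·0.25929·-0.11147) = 57.40116°
λ₂ = λ₁ + atan2(sin θ sin δ cos φ₁, cos δ − sin φ₁ sin φ₂) = -116.15183°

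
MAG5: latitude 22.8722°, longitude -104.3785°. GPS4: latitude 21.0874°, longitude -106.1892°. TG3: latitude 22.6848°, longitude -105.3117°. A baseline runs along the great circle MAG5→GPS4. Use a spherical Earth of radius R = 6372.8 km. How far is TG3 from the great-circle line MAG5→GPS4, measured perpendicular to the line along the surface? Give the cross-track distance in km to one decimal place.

55.2 km

δ₁₃ = central angle MAG5→TG3 = 0.015369 rad  (haversine)
θ₁₃ = bearing MAG5→TG3 = 257.894°,  θ₁₂ = bearing MAG5→GPS4 = 223.594°
dₓₜ = R·arcsin(sin δ₁₃ · sin(θ₁₃ − θ₁₂)) = 6372.8·arcsin(0.01537·sin(34.299°)) = 55.192 km
|dₓₜ| = 55.192 km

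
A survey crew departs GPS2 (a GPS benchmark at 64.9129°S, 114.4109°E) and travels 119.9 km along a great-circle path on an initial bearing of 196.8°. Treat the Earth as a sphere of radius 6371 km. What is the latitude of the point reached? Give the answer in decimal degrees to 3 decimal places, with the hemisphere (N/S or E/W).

65.943°S

δ = d/R = 119.9/6371 = 0.018820 rad
φ₂ = arcsin(sin φ₁ cos δ + cos φ₁ sin δ cos θ)
   = arcsin(-0.90566·0.99982 + 0.42400·0.01882·-0.95732) = -65.94328°
λ₂ = λ₁ + atan2(sin θ sin δ cos φ₁, cos δ − sin φ₁ sin φ₂) = 113.64638°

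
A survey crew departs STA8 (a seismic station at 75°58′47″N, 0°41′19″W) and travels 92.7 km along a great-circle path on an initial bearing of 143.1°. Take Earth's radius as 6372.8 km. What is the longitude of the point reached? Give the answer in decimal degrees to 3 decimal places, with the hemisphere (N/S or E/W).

STA8: φ = +75.97972°, λ = -0.68861°
δ = d/R = 92.7/6372.8 = 0.014546 rad
φ₂ = arcsin(sin φ₁ cos δ + cos φ₁ sin δ cos θ)
   = arcsin(0.97021·0.99989 + 0.24227·0.01455·-0.79968) = 75.30488°
λ₂ = λ₁ + atan2(sin θ sin δ cos φ₁, cos δ − sin φ₁ sin φ₂) = 1.28435°

1.284°E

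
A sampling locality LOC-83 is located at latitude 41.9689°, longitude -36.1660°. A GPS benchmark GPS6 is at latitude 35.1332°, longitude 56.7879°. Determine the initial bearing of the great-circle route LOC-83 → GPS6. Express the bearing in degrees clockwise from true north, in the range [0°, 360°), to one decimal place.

60.8°

Δλ = 92.9539°
y = sin Δλ · cos φ₂ = 0.816730
x = cos φ₁ sin φ₂ − sin φ₁ cos φ₂ cos Δλ = 0.456056
θ = atan2(y, x) = 60.8213° → 60.8213° (mod 360°)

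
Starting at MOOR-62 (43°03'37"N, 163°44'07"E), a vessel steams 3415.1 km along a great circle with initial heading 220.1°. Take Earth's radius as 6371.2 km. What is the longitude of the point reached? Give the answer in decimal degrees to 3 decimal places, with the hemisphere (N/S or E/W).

143.552°E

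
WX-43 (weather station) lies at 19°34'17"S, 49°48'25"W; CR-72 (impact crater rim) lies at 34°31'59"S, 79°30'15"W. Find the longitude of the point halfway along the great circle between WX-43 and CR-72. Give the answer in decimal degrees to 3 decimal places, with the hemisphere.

WX-43: φ = -19.57139°, λ = -49.80694°
CR-72: φ = -34.53306°, λ = -79.50417°
Bx = cos φ₂ cos Δλ = 0.715598,  By = cos φ₂ sin Δλ = -0.408124
φₘ = atan2(sin φ₁ + sin φ₂, √((cos φ₁ + Bx)² + By²)) = -27.84449°
λₘ = λ₁ + atan2(By, cos φ₁ + Bx) = -63.63704°

63.637°W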